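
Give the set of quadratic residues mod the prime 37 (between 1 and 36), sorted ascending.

1, 3, 4, 7, 9, 10, 11, 12, 16, 21, 25, 26, 27, 28, 30, 33, 34, 36

Square k = 1,…,18 (k and 37−k give the same square):
1²=1, 2²=4, 3²=9, 4²=16, 5²=25, 6²=36, 7²≡12, 8²≡27, 9²≡7, 10²≡26, 11²≡10, 12²≡33, 13²≡21, 14²≡11, 15²≡3, 16²≡34, 17²≡30, 18²≡28 (mod 37).
So the quadratic residues mod 37 are {1, 3, 4, 7, 9, 10, 11, 12, 16, 21, 25, 26, 27, 28, 30, 33, 34, 36}.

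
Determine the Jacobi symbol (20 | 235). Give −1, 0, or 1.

0

Pull out 2^2: since 235 ≡ 3 (mod 8), (2/235) = -1, so (2/235)^2 = +1.
Reciprocity: 5 ≡ 1 and 235 ≡ 3 (mod 4), so (5/235) = +(235/5).
Reduce top mod 5: now compute (0/5).
Top reduces to 0: gcd > 1, so the symbol is 0.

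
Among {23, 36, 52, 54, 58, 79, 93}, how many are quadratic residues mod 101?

6

(23/101) = +1 → QR.
(36/101) = +1 → QR.
(52/101) = +1 → QR.
(54/101) = +1 → QR.
(58/101) = +1 → QR.
(79/101) = +1 → QR.
(93/101) = -1 → non-residue.
Total quadratic residues among the 7: 6.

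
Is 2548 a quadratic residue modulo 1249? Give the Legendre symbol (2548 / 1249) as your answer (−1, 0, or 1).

First reduce: 2548 ≡ 50 (mod 1249).
Pull out 2: since 1249 ≡ 1 (mod 8), (2/1249) = +1.
Reciprocity: 25 ≡ 1 and 1249 ≡ 1 (mod 4), so (25/1249) = +(1249/25).
Reduce top mod 25: now compute (24/25).
Pull out 2^3: since 25 ≡ 1 (mod 8), (2/25) = +1, so (2/25)^3 = +1.
Reciprocity: 3 ≡ 3 and 25 ≡ 1 (mod 4), so (3/25) = +(25/3).
Reduce top mod 3: now compute (1/3).
Reached (1/3) = 1. Collecting the sign flips along the way, the symbol is +1.

1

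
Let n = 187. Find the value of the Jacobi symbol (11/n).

0

Reciprocity: 11 ≡ 3 and 187 ≡ 3 (mod 4), so (11/187) = −(187/11).
Reduce top mod 11: now compute (0/11).
Top reduces to 0: gcd > 1, so the symbol is 0.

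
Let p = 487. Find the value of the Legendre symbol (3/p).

Euler's criterion: (3/487) ≡ 3^243 (mod 487).
3^2 ≡ 9 (mod 487)
3^4 ≡ 81 (mod 487)
3^8 ≡ 230 (mod 487)
3^16 ≡ 304 (mod 487)
3^32 ≡ 373 (mod 487)
3^64 ≡ 334 (mod 487)
3^128 ≡ 33 (mod 487)
3^243 = 3^(128+64+32+16+2+1) ≡ 486 (mod 487).
Result is 486 ≡ −1, so (3/487) = −1.

-1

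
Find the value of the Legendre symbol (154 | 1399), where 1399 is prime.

1

Pull out 2: since 1399 ≡ 7 (mod 8), (2/1399) = +1.
Reciprocity: 77 ≡ 1 and 1399 ≡ 3 (mod 4), so (77/1399) = +(1399/77).
Reduce top mod 77: now compute (13/77).
Reciprocity: 13 ≡ 1 and 77 ≡ 1 (mod 4), so (13/77) = +(77/13).
Reduce top mod 13: now compute (12/13).
Pull out 2^2: since 13 ≡ 5 (mod 8), (2/13) = -1, so (2/13)^2 = +1.
Reciprocity: 3 ≡ 3 and 13 ≡ 1 (mod 4), so (3/13) = +(13/3).
Reduce top mod 3: now compute (1/3).
Reached (1/3) = 1. Collecting the sign flips along the way, the symbol is +1.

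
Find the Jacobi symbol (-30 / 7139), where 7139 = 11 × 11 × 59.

1

First reduce: -30 ≡ 7109 (mod 7139).
Reciprocity: 7109 ≡ 1 and 7139 ≡ 3 (mod 4), so (7109/7139) = +(7139/7109).
Reduce top mod 7109: now compute (30/7109).
Pull out 2: since 7109 ≡ 5 (mod 8), (2/7109) = -1.
Reciprocity: 15 ≡ 3 and 7109 ≡ 1 (mod 4), so (15/7109) = +(7109/15).
Reduce top mod 15: now compute (14/15).
Pull out 2: since 15 ≡ 7 (mod 8), (2/15) = +1.
Reciprocity: 7 ≡ 3 and 15 ≡ 3 (mod 4), so (7/15) = −(15/7).
Reduce top mod 7: now compute (1/7).
Reached (1/7) = 1. Collecting the sign flips along the way, the symbol is +1.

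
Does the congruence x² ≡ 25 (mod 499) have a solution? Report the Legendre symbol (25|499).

1

Euler's criterion: (25/499) ≡ 25^249 (mod 499).
25^2 ≡ 126 (mod 499)
25^4 ≡ 407 (mod 499)
25^8 ≡ 480 (mod 499)
25^16 ≡ 361 (mod 499)
25^32 ≡ 82 (mod 499)
25^64 ≡ 237 (mod 499)
25^128 ≡ 281 (mod 499)
25^249 = 25^(128+64+32+16+8+1) ≡ 1 (mod 499).
Result is 1, so (25/499) = 1.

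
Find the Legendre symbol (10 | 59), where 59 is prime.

Pull out 2: since 59 ≡ 3 (mod 8), (2/59) = -1.
Reciprocity: 5 ≡ 1 and 59 ≡ 3 (mod 4), so (5/59) = +(59/5).
Reduce top mod 5: now compute (4/5).
Pull out 2^2: since 5 ≡ 5 (mod 8), (2/5) = -1, so (2/5)^2 = +1.
Reached (1/5) = 1. Collecting the sign flips along the way, the symbol is -1.

-1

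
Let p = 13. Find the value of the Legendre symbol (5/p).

Reciprocity: 5 ≡ 1 and 13 ≡ 1 (mod 4), so (5/13) = +(13/5).
Reduce top mod 5: now compute (3/5).
Reciprocity: 3 ≡ 3 and 5 ≡ 1 (mod 4), so (3/5) = +(5/3).
Reduce top mod 3: now compute (2/3).
Pull out 2: since 3 ≡ 3 (mod 8), (2/3) = -1.
Reached (1/3) = 1. Collecting the sign flips along the way, the symbol is -1.

-1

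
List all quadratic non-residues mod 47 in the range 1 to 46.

5 10 11 13 15 19 20 22 23 26 29 30 31 33 35 38 39 40 41 43 44 45 46

Square k = 1,…,23 (k and 47−k give the same square):
1²=1, 2²=4, 3²=9, 4²=16, 5²=25, 6²=36, 7²≡2, 8²≡17, 9²≡34, 10²≡6, 11²≡27, 12²≡3, 13²≡28, 14²≡8, 15²≡37, 16²≡21, 17²≡7, 18²≡42, 19²≡32, 20²≡24, 21²≡18, 22²≡14, 23²≡12 (mod 47).
The residues are {1, 2, 3, 4, 6, 7, 8, 9, 12, 14, 16, 17, 18, 21, 24, 25, 27, 28, 32, 34, 36, 37, 42}; the non-residues are the remaining 23 nonzero classes.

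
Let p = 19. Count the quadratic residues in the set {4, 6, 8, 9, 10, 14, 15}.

3

(4/19) = +1 → QR.
(6/19) = +1 → QR.
(8/19) = -1 → non-residue.
(9/19) = +1 → QR.
(10/19) = -1 → non-residue.
(14/19) = -1 → non-residue.
(15/19) = -1 → non-residue.
Total quadratic residues among the 7: 3.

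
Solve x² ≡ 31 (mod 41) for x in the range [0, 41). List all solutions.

41 ≡ 1 (mod 4), so we find a root by search.
Trying successive values, 20² = 400 ≡ 31 (mod 41). The other root is 41 − 20 = 21.

20, 21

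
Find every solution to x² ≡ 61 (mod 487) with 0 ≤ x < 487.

Since 487 ≡ 3 (mod 4), a square root of 61 is 61^((487+1)/4) = 61^122 mod 487.
Repeated squaring: 61^2≡312, 61^4≡431, 61^8≡214, 61^16≡18, 61^32≡324, 61^64≡271 (mod 487).
61^122 = 61^(64+32+16+8+2) ≡ 388 (mod 487).
Check: 388² = 150544 ≡ 61 (mod 487). The two roots are 99 and 388.

99, 388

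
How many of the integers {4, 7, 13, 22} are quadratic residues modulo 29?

(4/29) = +1 → QR.
(7/29) = +1 → QR.
(13/29) = +1 → QR.
(22/29) = +1 → QR.
Total quadratic residues among the 4: 4.

4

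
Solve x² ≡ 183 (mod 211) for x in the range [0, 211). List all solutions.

82, 129

Since 211 ≡ 3 (mod 4), a square root of 183 is 183^((211+1)/4) = 183^53 mod 211.
Repeated squaring: 183^2≡151, 183^4≡13, 183^8≡169, 183^16≡76, 183^32≡79 (mod 211).
183^53 = 183^(32+16+4+1) ≡ 82 (mod 211).
Check: 82² = 6724 ≡ 183 (mod 211). The two roots are 82 and 129.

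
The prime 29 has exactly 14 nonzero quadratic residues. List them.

1, 4, 5, 6, 7, 9, 13, 16, 20, 22, 23, 24, 25, 28

Square k = 1,…,14 (k and 29−k give the same square):
1²=1, 2²=4, 3²=9, 4²=16, 5²=25, 6²≡7, 7²≡20, 8²≡6, 9²≡23, 10²≡13, 11²≡5, 12²≡28, 13²≡24, 14²≡22 (mod 29).
So the quadratic residues mod 29 are {1, 4, 5, 6, 7, 9, 13, 16, 20, 22, 23, 24, 25, 28}.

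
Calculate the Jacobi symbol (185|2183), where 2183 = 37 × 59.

Reciprocity: 185 ≡ 1 and 2183 ≡ 3 (mod 4), so (185/2183) = +(2183/185).
Reduce top mod 185: now compute (148/185).
Pull out 2^2: since 185 ≡ 1 (mod 8), (2/185) = +1, so (2/185)^2 = +1.
Reciprocity: 37 ≡ 1 and 185 ≡ 1 (mod 4), so (37/185) = +(185/37).
Reduce top mod 37: now compute (0/37).
Top reduces to 0: gcd > 1, so the symbol is 0.

0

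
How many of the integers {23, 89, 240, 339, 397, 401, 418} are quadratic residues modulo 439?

(23/439) = -1 → non-residue.
(89/439) = -1 → non-residue.
(240/439) = -1 → non-residue.
(339/439) = -1 → non-residue.
(397/439) = +1 → QR.
(401/439) = -1 → non-residue.
(418/439) = +1 → QR.
Total quadratic residues among the 7: 2.

2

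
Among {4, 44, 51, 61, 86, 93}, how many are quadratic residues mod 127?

(4/127) = +1 → QR.
(44/127) = +1 → QR.
(51/127) = -1 → non-residue.
(61/127) = +1 → QR.
(86/127) = -1 → non-residue.
(93/127) = -1 → non-residue.
Total quadratic residues among the 6: 3.

3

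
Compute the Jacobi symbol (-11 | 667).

First reduce: -11 ≡ 656 (mod 667).
Pull out 2^4: since 667 ≡ 3 (mod 8), (2/667) = -1, so (2/667)^4 = +1.
Reciprocity: 41 ≡ 1 and 667 ≡ 3 (mod 4), so (41/667) = +(667/41).
Reduce top mod 41: now compute (11/41).
Reciprocity: 11 ≡ 3 and 41 ≡ 1 (mod 4), so (11/41) = +(41/11).
Reduce top mod 11: now compute (8/11).
Pull out 2^3: since 11 ≡ 3 (mod 8), (2/11) = -1, so (2/11)^3 = -1.
Reached (1/11) = 1. Collecting the sign flips along the way, the symbol is -1.

-1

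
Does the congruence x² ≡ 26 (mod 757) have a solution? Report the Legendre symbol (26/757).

-1

Pull out 2: since 757 ≡ 5 (mod 8), (2/757) = -1.
Reciprocity: 13 ≡ 1 and 757 ≡ 1 (mod 4), so (13/757) = +(757/13).
Reduce top mod 13: now compute (3/13).
Reciprocity: 3 ≡ 3 and 13 ≡ 1 (mod 4), so (3/13) = +(13/3).
Reduce top mod 3: now compute (1/3).
Reached (1/3) = 1. Collecting the sign flips along the way, the symbol is -1.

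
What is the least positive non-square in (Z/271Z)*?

3

(2/271) = +1, so 2 is a residue.
(3/271) = −1, so 3 is the smallest positive non-residue mod 271.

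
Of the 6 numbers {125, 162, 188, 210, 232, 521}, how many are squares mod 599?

3

(125/599) = +1 → QR.
(162/599) = +1 → QR.
(188/599) = +1 → QR.
(210/599) = -1 → non-residue.
(232/599) = -1 → non-residue.
(521/599) = -1 → non-residue.
Total quadratic residues among the 6: 3.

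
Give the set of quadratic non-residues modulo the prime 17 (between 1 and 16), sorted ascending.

3, 5, 6, 7, 10, 11, 12, 14

Square k = 1,…,8 (k and 17−k give the same square):
1²=1, 2²=4, 3²=9, 4²=16, 5²≡8, 6²≡2, 7²≡15, 8²≡13 (mod 17).
The residues are {1, 2, 4, 8, 9, 13, 15, 16}; the non-residues are the remaining 8 nonzero classes.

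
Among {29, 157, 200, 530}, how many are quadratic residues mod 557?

2

(29/557) = +1 → QR.
(157/557) = +1 → QR.
(200/557) = -1 → non-residue.
(530/557) = -1 → non-residue.
Total quadratic residues among the 4: 2.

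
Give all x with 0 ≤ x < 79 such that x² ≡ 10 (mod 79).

Since 79 ≡ 3 (mod 4), a square root of 10 is 10^((79+1)/4) = 10^20 mod 79.
Repeated squaring: 10^2≡21, 10^4≡46, 10^8≡62, 10^16≡52 (mod 79).
10^20 = 10^(16+4) ≡ 22 (mod 79).
Check: 22² = 484 ≡ 10 (mod 79). The two roots are 22 and 57.

22, 57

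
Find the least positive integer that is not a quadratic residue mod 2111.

(2/2111) = +1, so 2 is a residue.
(3/2111) = +1, so 3 is a residue.
(4/2111) = +1, so 4 is a residue.
(5/2111) = +1, so 5 is a residue.
(6/2111) = +1, so 6 is a residue.
(7/2111) = −1, so 7 is the smallest positive non-residue mod 2111.

7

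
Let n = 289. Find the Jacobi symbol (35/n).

1

Reciprocity: 35 ≡ 3 and 289 ≡ 1 (mod 4), so (35/289) = +(289/35).
Reduce top mod 35: now compute (9/35).
Reciprocity: 9 ≡ 1 and 35 ≡ 3 (mod 4), so (9/35) = +(35/9).
Reduce top mod 9: now compute (8/9).
Pull out 2^3: since 9 ≡ 1 (mod 8), (2/9) = +1, so (2/9)^3 = +1.
Reached (1/9) = 1. Collecting the sign flips along the way, the symbol is +1.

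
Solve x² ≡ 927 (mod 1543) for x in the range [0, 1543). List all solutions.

665, 878

Since 1543 ≡ 3 (mod 4), a square root of 927 is 927^((1543+1)/4) = 927^386 mod 1543.
Repeated squaring: 927^2≡1421, 927^4≡997, 927^8≡317, 927^16≡194, 927^32≡604, 927^64≡668, 927^128≡297, 927^256≡258 (mod 1543).
927^386 = 927^(256+128+2) ≡ 665 (mod 1543).
Check: 665² = 442225 ≡ 927 (mod 1543). The two roots are 665 and 878.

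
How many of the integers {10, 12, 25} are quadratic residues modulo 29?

1

(10/29) = -1 → non-residue.
(12/29) = -1 → non-residue.
(25/29) = +1 → QR.
Total quadratic residues among the 3: 1.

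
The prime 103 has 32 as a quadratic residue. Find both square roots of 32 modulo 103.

Since 103 ≡ 3 (mod 4), a square root of 32 is 32^((103+1)/4) = 32^26 mod 103.
Repeated squaring: 32^2≡97, 32^4≡36, 32^8≡60, 32^16≡98 (mod 103).
32^26 = 32^(16+8+2) ≡ 49 (mod 103).
Check: 49² = 2401 ≡ 32 (mod 103). The two roots are 49 and 54.

49, 54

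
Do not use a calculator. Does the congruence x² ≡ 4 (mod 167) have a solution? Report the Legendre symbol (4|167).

Euler's criterion: (4/167) ≡ 4^83 (mod 167).
4^2 ≡ 16 (mod 167)
4^4 ≡ 89 (mod 167)
4^8 ≡ 72 (mod 167)
4^16 ≡ 7 (mod 167)
4^32 ≡ 49 (mod 167)
4^64 ≡ 63 (mod 167)
4^83 = 4^(64+16+2+1) ≡ 1 (mod 167).
Result is 1, so (4/167) = 1.

1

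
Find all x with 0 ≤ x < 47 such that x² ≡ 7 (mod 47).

Since 47 ≡ 3 (mod 4), a square root of 7 is 7^((47+1)/4) = 7^12 mod 47.
Repeated squaring: 7^2≡2, 7^4≡4, 7^8≡16 (mod 47).
7^12 = 7^(8+4) ≡ 17 (mod 47).
Check: 17² = 289 ≡ 7 (mod 47). The two roots are 17 and 30.

17, 30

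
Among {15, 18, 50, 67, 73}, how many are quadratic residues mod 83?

0

(15/83) = -1 → non-residue.
(18/83) = -1 → non-residue.
(50/83) = -1 → non-residue.
(67/83) = -1 → non-residue.
(73/83) = -1 → non-residue.
Total quadratic residues among the 5: 0.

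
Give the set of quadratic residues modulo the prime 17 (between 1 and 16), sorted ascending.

Square k = 1,…,8 (k and 17−k give the same square):
1²=1, 2²=4, 3²=9, 4²=16, 5²≡8, 6²≡2, 7²≡15, 8²≡13 (mod 17).
So the quadratic residues mod 17 are {1, 2, 4, 8, 9, 13, 15, 16}.

1,2,4,8,9,13,15,16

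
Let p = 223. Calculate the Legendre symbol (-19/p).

First reduce: -19 ≡ 204 (mod 223).
Pull out 2^2: since 223 ≡ 7 (mod 8), (2/223) = +1, so (2/223)^2 = +1.
Reciprocity: 51 ≡ 3 and 223 ≡ 3 (mod 4), so (51/223) = −(223/51).
Reduce top mod 51: now compute (19/51).
Reciprocity: 19 ≡ 3 and 51 ≡ 3 (mod 4), so (19/51) = −(51/19).
Reduce top mod 19: now compute (13/19).
Reciprocity: 13 ≡ 1 and 19 ≡ 3 (mod 4), so (13/19) = +(19/13).
Reduce top mod 13: now compute (6/13).
Pull out 2: since 13 ≡ 5 (mod 8), (2/13) = -1.
Reciprocity: 3 ≡ 3 and 13 ≡ 1 (mod 4), so (3/13) = +(13/3).
Reduce top mod 3: now compute (1/3).
Reached (1/3) = 1. Collecting the sign flips along the way, the symbol is -1.

-1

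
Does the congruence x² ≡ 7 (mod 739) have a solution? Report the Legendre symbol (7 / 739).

-1

Reciprocity: 7 ≡ 3 and 739 ≡ 3 (mod 4), so (7/739) = −(739/7).
Reduce top mod 7: now compute (4/7).
Pull out 2^2: since 7 ≡ 7 (mod 8), (2/7) = +1, so (2/7)^2 = +1.
Reached (1/7) = 1. Collecting the sign flips along the way, the symbol is -1.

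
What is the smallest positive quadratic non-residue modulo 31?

3

(2/31) = +1, so 2 is a residue.
(3/31) = −1, so 3 is the smallest positive non-residue mod 31.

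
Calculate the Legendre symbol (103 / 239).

-1

Euler's criterion: (103/239) ≡ 103^119 (mod 239).
103^2 ≡ 93 (mod 239)
103^4 ≡ 45 (mod 239)
103^8 ≡ 113 (mod 239)
103^16 ≡ 102 (mod 239)
103^32 ≡ 127 (mod 239)
103^64 ≡ 116 (mod 239)
103^119 = 103^(64+32+16+4+2+1) ≡ 238 (mod 239).
Result is 238 ≡ −1, so (103/239) = −1.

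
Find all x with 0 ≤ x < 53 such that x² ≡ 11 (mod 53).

8, 45

53 ≡ 1 (mod 4), so we find a root by search.
Trying successive values, 8² = 64 ≡ 11 (mod 53). The other root is 53 − 8 = 45.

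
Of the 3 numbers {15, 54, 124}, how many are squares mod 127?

(15/127) = +1 → QR.
(54/127) = -1 → non-residue.
(124/127) = +1 → QR.
Total quadratic residues among the 3: 2.

2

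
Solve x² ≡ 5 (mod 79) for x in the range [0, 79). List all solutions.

Since 79 ≡ 3 (mod 4), a square root of 5 is 5^((79+1)/4) = 5^20 mod 79.
Repeated squaring: 5^2≡25, 5^4≡72, 5^8≡49, 5^16≡31 (mod 79).
5^20 = 5^(16+4) ≡ 20 (mod 79).
Check: 20² = 400 ≡ 5 (mod 79). The two roots are 20 and 59.

20, 59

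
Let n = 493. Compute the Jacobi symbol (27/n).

Reciprocity: 27 ≡ 3 and 493 ≡ 1 (mod 4), so (27/493) = +(493/27).
Reduce top mod 27: now compute (7/27).
Reciprocity: 7 ≡ 3 and 27 ≡ 3 (mod 4), so (7/27) = −(27/7).
Reduce top mod 7: now compute (6/7).
Pull out 2: since 7 ≡ 7 (mod 8), (2/7) = +1.
Reciprocity: 3 ≡ 3 and 7 ≡ 3 (mod 4), so (3/7) = −(7/3).
Reduce top mod 3: now compute (1/3).
Reached (1/3) = 1. Collecting the sign flips along the way, the symbol is +1.

1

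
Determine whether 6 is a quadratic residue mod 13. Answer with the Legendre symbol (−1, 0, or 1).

Pull out 2: since 13 ≡ 5 (mod 8), (2/13) = -1.
Reciprocity: 3 ≡ 3 and 13 ≡ 1 (mod 4), so (3/13) = +(13/3).
Reduce top mod 3: now compute (1/3).
Reached (1/3) = 1. Collecting the sign flips along the way, the symbol is -1.

-1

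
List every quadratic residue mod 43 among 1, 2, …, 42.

1 4 6 9 10 11 13 14 15 16 17 21 23 24 25 31 35 36 38 40 41

Square k = 1,…,21 (k and 43−k give the same square):
1²=1, 2²=4, 3²=9, 4²=16, 5²=25, 6²=36, 7²≡6, 8²≡21, 9²≡38, 10²≡14, 11²≡35, 12²≡15, 13²≡40, 14²≡24, 15²≡10, 16²≡41, 17²≡31, 18²≡23, 19²≡17, 20²≡13, 21²≡11 (mod 43).
So the quadratic residues mod 43 are {1, 4, 6, 9, 10, 11, 13, 14, 15, 16, 17, 21, 23, 24, 25, 31, 35, 36, 38, 40, 41}.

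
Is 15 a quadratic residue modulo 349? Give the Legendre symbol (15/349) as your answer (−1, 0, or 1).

Euler's criterion: (15/349) ≡ 15^174 (mod 349).
15^2 ≡ 225 (mod 349)
15^4 ≡ 20 (mod 349)
15^8 ≡ 51 (mod 349)
15^16 ≡ 158 (mod 349)
15^32 ≡ 185 (mod 349)
15^64 ≡ 23 (mod 349)
15^128 ≡ 180 (mod 349)
15^174 = 15^(128+32+8+4+2) ≡ 1 (mod 349).
Result is 1, so (15/349) = 1.

1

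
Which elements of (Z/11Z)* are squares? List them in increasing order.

Square k = 1,…,5 (k and 11−k give the same square):
1²=1, 2²=4, 3²=9, 4²≡5, 5²≡3 (mod 11).
So the quadratic residues mod 11 are {1, 3, 4, 5, 9}.

1, 3, 4, 5, 9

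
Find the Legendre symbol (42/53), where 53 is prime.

Euler's criterion: (42/53) ≡ 42^26 (mod 53).
42^2 ≡ 15 (mod 53)
42^4 ≡ 13 (mod 53)
42^8 ≡ 10 (mod 53)
42^16 ≡ 47 (mod 53)
42^26 = 42^(16+8+2) ≡ 1 (mod 53).
Result is 1, so (42/53) = 1.

1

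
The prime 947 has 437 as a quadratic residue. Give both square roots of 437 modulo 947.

65, 882

Since 947 ≡ 3 (mod 4), a square root of 437 is 437^((947+1)/4) = 437^237 mod 947.
Repeated squaring: 437^2≡622, 437^4≡508, 437^8≡480, 437^16≡279, 437^32≡187, 437^64≡877, 437^128≡165 (mod 947).
437^237 = 437^(128+64+32+8+4+1) ≡ 65 (mod 947).
Check: 65² = 4225 ≡ 437 (mod 947). The two roots are 65 and 882.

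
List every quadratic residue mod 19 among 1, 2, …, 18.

1,4,5,6,7,9,11,16,17

Square k = 1,…,9 (k and 19−k give the same square):
1²=1, 2²=4, 3²=9, 4²=16, 5²≡6, 6²≡17, 7²≡11, 8²≡7, 9²≡5 (mod 19).
So the quadratic residues mod 19 are {1, 4, 5, 6, 7, 9, 11, 16, 17}.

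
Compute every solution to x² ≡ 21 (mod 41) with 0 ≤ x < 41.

12, 29

41 ≡ 1 (mod 4), so we find a root by search.
Trying successive values, 12² = 144 ≡ 21 (mod 41). The other root is 41 − 12 = 29.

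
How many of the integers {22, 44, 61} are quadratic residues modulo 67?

(22/67) = +1 → QR.
(44/67) = -1 → non-residue.
(61/67) = -1 → non-residue.
Total quadratic residues among the 3: 1.

1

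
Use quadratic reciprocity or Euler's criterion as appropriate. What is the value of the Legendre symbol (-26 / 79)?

-1

First reduce: -26 ≡ 53 (mod 79).
Reciprocity: 53 ≡ 1 and 79 ≡ 3 (mod 4), so (53/79) = +(79/53).
Reduce top mod 53: now compute (26/53).
Pull out 2: since 53 ≡ 5 (mod 8), (2/53) = -1.
Reciprocity: 13 ≡ 1 and 53 ≡ 1 (mod 4), so (13/53) = +(53/13).
Reduce top mod 13: now compute (1/13).
Reached (1/13) = 1. Collecting the sign flips along the way, the symbol is -1.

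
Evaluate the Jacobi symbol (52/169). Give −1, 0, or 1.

Pull out 2^2: since 169 ≡ 1 (mod 8), (2/169) = +1, so (2/169)^2 = +1.
Reciprocity: 13 ≡ 1 and 169 ≡ 1 (mod 4), so (13/169) = +(169/13).
Reduce top mod 13: now compute (0/13).
Top reduces to 0: gcd > 1, so the symbol is 0.

0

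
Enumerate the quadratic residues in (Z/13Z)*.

Square k = 1,…,6 (k and 13−k give the same square):
1²=1, 2²=4, 3²=9, 4²≡3, 5²≡12, 6²≡10 (mod 13).
So the quadratic residues mod 13 are {1, 3, 4, 9, 10, 12}.

1,3,4,9,10,12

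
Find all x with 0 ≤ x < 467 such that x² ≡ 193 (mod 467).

100, 367

Since 467 ≡ 3 (mod 4), a square root of 193 is 193^((467+1)/4) = 193^117 mod 467.
Repeated squaring: 193^2≡356, 193^4≡179, 193^8≡285, 193^16≡434, 193^32≡155, 193^64≡208 (mod 467).
193^117 = 193^(64+32+16+4+1) ≡ 100 (mod 467).
Check: 100² = 10000 ≡ 193 (mod 467). The two roots are 100 and 367.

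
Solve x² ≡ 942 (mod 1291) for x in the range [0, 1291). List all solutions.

Since 1291 ≡ 3 (mod 4), a square root of 942 is 942^((1291+1)/4) = 942^323 mod 1291.
Repeated squaring: 942^2≡447, 942^4≡995, 942^8≡1119, 942^16≡1182, 942^32≡262, 942^64≡221, 942^128≡1074, 942^256≡613 (mod 1291).
942^323 = 942^(256+64+2+1) ≡ 1018 (mod 1291).
Check: 1018² = 1036324 ≡ 942 (mod 1291). The two roots are 273 and 1018.

273, 1018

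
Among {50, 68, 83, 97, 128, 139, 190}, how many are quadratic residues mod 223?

5

(50/223) = +1 → QR.
(68/223) = +1 → QR.
(83/223) = +1 → QR.
(97/223) = -1 → non-residue.
(128/223) = +1 → QR.
(139/223) = +1 → QR.
(190/223) = -1 → non-residue.
Total quadratic residues among the 7: 5.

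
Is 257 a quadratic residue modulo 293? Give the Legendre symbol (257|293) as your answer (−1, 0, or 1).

Euler's criterion: (257/293) ≡ 257^146 (mod 293).
257^2 ≡ 124 (mod 293)
257^4 ≡ 140 (mod 293)
257^8 ≡ 262 (mod 293)
257^16 ≡ 82 (mod 293)
257^32 ≡ 278 (mod 293)
257^64 ≡ 225 (mod 293)
257^128 ≡ 229 (mod 293)
257^146 = 257^(128+16+2) ≡ 1 (mod 293).
Result is 1, so (257/293) = 1.

1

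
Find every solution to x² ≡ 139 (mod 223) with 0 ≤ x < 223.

Since 223 ≡ 3 (mod 4), a square root of 139 is 139^((223+1)/4) = 139^56 mod 223.
Repeated squaring: 139^2≡143, 139^4≡156, 139^8≡29, 139^16≡172, 139^32≡148 (mod 223).
139^56 = 139^(32+16+8) ≡ 94 (mod 223).
Check: 94² = 8836 ≡ 139 (mod 223). The two roots are 94 and 129.

94, 129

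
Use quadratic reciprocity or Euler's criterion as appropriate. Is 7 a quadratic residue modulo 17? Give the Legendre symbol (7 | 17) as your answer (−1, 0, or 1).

Reciprocity: 7 ≡ 3 and 17 ≡ 1 (mod 4), so (7/17) = +(17/7).
Reduce top mod 7: now compute (3/7).
Reciprocity: 3 ≡ 3 and 7 ≡ 3 (mod 4), so (3/7) = −(7/3).
Reduce top mod 3: now compute (1/3).
Reached (1/3) = 1. Collecting the sign flips along the way, the symbol is -1.

-1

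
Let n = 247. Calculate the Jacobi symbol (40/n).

-1

Pull out 2^3: since 247 ≡ 7 (mod 8), (2/247) = +1, so (2/247)^3 = +1.
Reciprocity: 5 ≡ 1 and 247 ≡ 3 (mod 4), so (5/247) = +(247/5).
Reduce top mod 5: now compute (2/5).
Pull out 2: since 5 ≡ 5 (mod 8), (2/5) = -1.
Reached (1/5) = 1. Collecting the sign flips along the way, the symbol is -1.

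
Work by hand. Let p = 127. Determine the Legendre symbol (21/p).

1

Reciprocity: 21 ≡ 1 and 127 ≡ 3 (mod 4), so (21/127) = +(127/21).
Reduce top mod 21: now compute (1/21).
Reached (1/21) = 1. Collecting the sign flips along the way, the symbol is +1.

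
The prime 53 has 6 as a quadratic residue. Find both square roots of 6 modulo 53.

53 ≡ 1 (mod 4), so we find a root by search.
Trying successive values, 18² = 324 ≡ 6 (mod 53). The other root is 53 − 18 = 35.

18, 35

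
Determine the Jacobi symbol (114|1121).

Pull out 2: since 1121 ≡ 1 (mod 8), (2/1121) = +1.
Reciprocity: 57 ≡ 1 and 1121 ≡ 1 (mod 4), so (57/1121) = +(1121/57).
Reduce top mod 57: now compute (38/57).
Pull out 2: since 57 ≡ 1 (mod 8), (2/57) = +1.
Reciprocity: 19 ≡ 3 and 57 ≡ 1 (mod 4), so (19/57) = +(57/19).
Reduce top mod 19: now compute (0/19).
Top reduces to 0: gcd > 1, so the symbol is 0.

0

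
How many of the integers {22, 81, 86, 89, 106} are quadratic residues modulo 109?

(22/109) = +1 → QR.
(81/109) = +1 → QR.
(86/109) = -1 → non-residue.
(89/109) = +1 → QR.
(106/109) = +1 → QR.
Total quadratic residues among the 5: 4.

4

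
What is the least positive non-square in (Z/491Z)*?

(2/491) = −1, so 2 is the smallest positive non-residue mod 491.

2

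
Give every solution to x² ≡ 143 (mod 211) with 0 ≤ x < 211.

Since 211 ≡ 3 (mod 4), a square root of 143 is 143^((211+1)/4) = 143^53 mod 211.
Repeated squaring: 143^2≡193, 143^4≡113, 143^8≡109, 143^16≡65, 143^32≡5 (mod 211).
143^53 = 143^(32+16+4+1) ≡ 96 (mod 211).
Check: 96² = 9216 ≡ 143 (mod 211). The two roots are 96 and 115.

96, 115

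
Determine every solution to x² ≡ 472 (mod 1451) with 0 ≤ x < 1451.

686, 765

Since 1451 ≡ 3 (mod 4), a square root of 472 is 472^((1451+1)/4) = 472^363 mod 1451.
Repeated squaring: 472^2≡781, 472^4≡541, 472^8≡1030, 472^16≡219, 472^32≡78, 472^64≡280, 472^128≡46, 472^256≡665 (mod 1451).
472^363 = 472^(256+64+32+8+2+1) ≡ 686 (mod 1451).
Check: 686² = 470596 ≡ 472 (mod 1451). The two roots are 686 and 765.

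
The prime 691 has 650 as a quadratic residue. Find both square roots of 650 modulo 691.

Since 691 ≡ 3 (mod 4), a square root of 650 is 650^((691+1)/4) = 650^173 mod 691.
Repeated squaring: 650^2≡299, 650^4≡262, 650^8≡235, 650^16≡636, 650^32≡261, 650^64≡403, 650^128≡24 (mod 691).
650^173 = 650^(128+32+8+4+1) ≡ 295 (mod 691).
Check: 295² = 87025 ≡ 650 (mod 691). The two roots are 295 and 396.

295, 396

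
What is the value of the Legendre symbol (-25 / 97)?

1

First reduce: -25 ≡ 72 (mod 97).
Pull out 2^3: since 97 ≡ 1 (mod 8), (2/97) = +1, so (2/97)^3 = +1.
Reciprocity: 9 ≡ 1 and 97 ≡ 1 (mod 4), so (9/97) = +(97/9).
Reduce top mod 9: now compute (7/9).
Reciprocity: 7 ≡ 3 and 9 ≡ 1 (mod 4), so (7/9) = +(9/7).
Reduce top mod 7: now compute (2/7).
Pull out 2: since 7 ≡ 7 (mod 8), (2/7) = +1.
Reached (1/7) = 1. Collecting the sign flips along the way, the symbol is +1.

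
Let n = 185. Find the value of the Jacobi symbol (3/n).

-1

Reciprocity: 3 ≡ 3 and 185 ≡ 1 (mod 4), so (3/185) = +(185/3).
Reduce top mod 3: now compute (2/3).
Pull out 2: since 3 ≡ 3 (mod 8), (2/3) = -1.
Reached (1/3) = 1. Collecting the sign flips along the way, the symbol is -1.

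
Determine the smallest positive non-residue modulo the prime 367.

(2/367) = +1, so 2 is a residue.
(3/367) = −1, so 3 is the smallest positive non-residue mod 367.

3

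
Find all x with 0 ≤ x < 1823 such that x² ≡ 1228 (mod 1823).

Since 1823 ≡ 3 (mod 4), a square root of 1228 is 1228^((1823+1)/4) = 1228^456 mod 1823.
Repeated squaring: 1228^2≡363, 1228^4≡513, 1228^8≡657, 1228^16≡1421, 1228^32≡1180, 1228^64≡1451, 1228^128≡1659, 1228^256≡1374 (mod 1823).
1228^456 = 1228^(256+128+64+8) ≡ 152 (mod 1823).
Check: 152² = 23104 ≡ 1228 (mod 1823). The two roots are 152 and 1671.

152, 1671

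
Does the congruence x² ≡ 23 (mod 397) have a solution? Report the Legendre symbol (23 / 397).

1

Euler's criterion: (23/397) ≡ 23^198 (mod 397).
23^2 ≡ 132 (mod 397)
23^4 ≡ 353 (mod 397)
23^8 ≡ 348 (mod 397)
23^16 ≡ 19 (mod 397)
23^32 ≡ 361 (mod 397)
23^64 ≡ 105 (mod 397)
23^128 ≡ 306 (mod 397)
23^198 = 23^(128+64+4+2) ≡ 1 (mod 397).
Result is 1, so (23/397) = 1.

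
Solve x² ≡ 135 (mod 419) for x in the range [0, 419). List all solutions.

Since 419 ≡ 3 (mod 4), a square root of 135 is 135^((419+1)/4) = 135^105 mod 419.
Repeated squaring: 135^2≡208, 135^4≡107, 135^8≡136, 135^16≡60, 135^32≡248, 135^64≡330 (mod 419).
135^105 = 135^(64+32+8+1) ≡ 215 (mod 419).
Check: 215² = 46225 ≡ 135 (mod 419). The two roots are 204 and 215.

204, 215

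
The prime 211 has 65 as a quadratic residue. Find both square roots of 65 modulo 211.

Since 211 ≡ 3 (mod 4), a square root of 65 is 65^((211+1)/4) = 65^53 mod 211.
Repeated squaring: 65^2≡5, 65^4≡25, 65^8≡203, 65^16≡64, 65^32≡87 (mod 211).
65^53 = 65^(32+16+4+1) ≡ 109 (mod 211).
Check: 109² = 11881 ≡ 65 (mod 211). The two roots are 102 and 109.

102, 109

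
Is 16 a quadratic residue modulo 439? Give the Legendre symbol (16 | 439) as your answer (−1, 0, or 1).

1

Pull out 2^4: since 439 ≡ 7 (mod 8), (2/439) = +1, so (2/439)^4 = +1.
Reached (1/439) = 1. Collecting the sign flips along the way, the symbol is +1.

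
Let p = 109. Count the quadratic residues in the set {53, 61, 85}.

(53/109) = -1 → non-residue.
(61/109) = +1 → QR.
(85/109) = -1 → non-residue.
Total quadratic residues among the 3: 1.

1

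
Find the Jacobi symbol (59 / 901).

1

Reciprocity: 59 ≡ 3 and 901 ≡ 1 (mod 4), so (59/901) = +(901/59).
Reduce top mod 59: now compute (16/59).
Pull out 2^4: since 59 ≡ 3 (mod 8), (2/59) = -1, so (2/59)^4 = +1.
Reached (1/59) = 1. Collecting the sign flips along the way, the symbol is +1.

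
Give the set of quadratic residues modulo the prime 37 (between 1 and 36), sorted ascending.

1,3,4,7,9,10,11,12,16,21,25,26,27,28,30,33,34,36

Square k = 1,…,18 (k and 37−k give the same square):
1²=1, 2²=4, 3²=9, 4²=16, 5²=25, 6²=36, 7²≡12, 8²≡27, 9²≡7, 10²≡26, 11²≡10, 12²≡33, 13²≡21, 14²≡11, 15²≡3, 16²≡34, 17²≡30, 18²≡28 (mod 37).
So the quadratic residues mod 37 are {1, 3, 4, 7, 9, 10, 11, 12, 16, 21, 25, 26, 27, 28, 30, 33, 34, 36}.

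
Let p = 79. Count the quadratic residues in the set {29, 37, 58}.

(29/79) = -1 → non-residue.
(37/79) = -1 → non-residue.
(58/79) = -1 → non-residue.
Total quadratic residues among the 3: 0.

0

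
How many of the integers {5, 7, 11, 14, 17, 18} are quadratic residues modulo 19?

4

(5/19) = +1 → QR.
(7/19) = +1 → QR.
(11/19) = +1 → QR.
(14/19) = -1 → non-residue.
(17/19) = +1 → QR.
(18/19) = -1 → non-residue.
Total quadratic residues among the 6: 4.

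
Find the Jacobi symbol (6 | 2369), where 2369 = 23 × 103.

Pull out 2: since 2369 ≡ 1 (mod 8), (2/2369) = +1.
Reciprocity: 3 ≡ 3 and 2369 ≡ 1 (mod 4), so (3/2369) = +(2369/3).
Reduce top mod 3: now compute (2/3).
Pull out 2: since 3 ≡ 3 (mod 8), (2/3) = -1.
Reached (1/3) = 1. Collecting the sign flips along the way, the symbol is -1.

-1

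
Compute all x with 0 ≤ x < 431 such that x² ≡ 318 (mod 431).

201, 230

Since 431 ≡ 3 (mod 4), a square root of 318 is 318^((431+1)/4) = 318^108 mod 431.
Repeated squaring: 318^2≡270, 318^4≡61, 318^8≡273, 318^16≡397, 318^32≡294, 318^64≡236 (mod 431).
318^108 = 318^(64+32+8+4) ≡ 230 (mod 431).
Check: 230² = 52900 ≡ 318 (mod 431). The two roots are 201 and 230.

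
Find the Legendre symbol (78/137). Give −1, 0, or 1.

1

Euler's criterion: (78/137) ≡ 78^68 (mod 137).
78^2 ≡ 56 (mod 137)
78^4 ≡ 122 (mod 137)
78^8 ≡ 88 (mod 137)
78^16 ≡ 72 (mod 137)
78^32 ≡ 115 (mod 137)
78^64 ≡ 73 (mod 137)
78^68 = 78^(64+4) ≡ 1 (mod 137).
Result is 1, so (78/137) = 1.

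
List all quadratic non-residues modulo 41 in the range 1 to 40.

3 6 7 11 12 13 14 15 17 19 22 24 26 27 28 29 30 34 35 38

Square k = 1,…,20 (k and 41−k give the same square):
1²=1, 2²=4, 3²=9, 4²=16, 5²=25, 6²=36, 7²≡8, 8²≡23, 9²≡40, 10²≡18, 11²≡39, 12²≡21, 13²≡5, 14²≡32, 15²≡20, 16²≡10, 17²≡2, 18²≡37, 19²≡33, 20²≡31 (mod 41).
The residues are {1, 2, 4, 5, 8, 9, 10, 16, 18, 20, 21, 23, 25, 31, 32, 33, 36, 37, 39, 40}; the non-residues are the remaining 20 nonzero classes.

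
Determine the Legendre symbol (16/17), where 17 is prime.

1

Pull out 2^4: since 17 ≡ 1 (mod 8), (2/17) = +1, so (2/17)^4 = +1.
Reached (1/17) = 1. Collecting the sign flips along the way, the symbol is +1.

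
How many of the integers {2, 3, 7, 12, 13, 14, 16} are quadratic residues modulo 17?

(2/17) = +1 → QR.
(3/17) = -1 → non-residue.
(7/17) = -1 → non-residue.
(12/17) = -1 → non-residue.
(13/17) = +1 → QR.
(14/17) = -1 → non-residue.
(16/17) = +1 → QR.
Total quadratic residues among the 7: 3.

3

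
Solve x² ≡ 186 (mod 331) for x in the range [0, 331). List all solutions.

Since 331 ≡ 3 (mod 4), a square root of 186 is 186^((331+1)/4) = 186^83 mod 331.
Repeated squaring: 186^2≡172, 186^4≡125, 186^8≡68, 186^16≡321, 186^32≡100, 186^64≡70 (mod 331).
186^83 = 186^(64+16+2+1) ≡ 67 (mod 331).
Check: 67² = 4489 ≡ 186 (mod 331). The two roots are 67 and 264.

67, 264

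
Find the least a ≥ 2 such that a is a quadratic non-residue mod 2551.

(2/2551) = +1, so 2 is a residue.
(3/2551) = −1, so 3 is the smallest positive non-residue mod 2551.

3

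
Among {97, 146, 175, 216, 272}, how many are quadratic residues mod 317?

(97/317) = -1 → non-residue.
(146/317) = -1 → non-residue.
(175/317) = +1 → QR.
(216/317) = +1 → QR.
(272/317) = -1 → non-residue.
Total quadratic residues among the 5: 2.

2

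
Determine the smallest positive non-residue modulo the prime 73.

5

(2/73) = +1, so 2 is a residue.
(3/73) = +1, so 3 is a residue.
(4/73) = +1, so 4 is a residue.
(5/73) = −1, so 5 is the smallest positive non-residue mod 73.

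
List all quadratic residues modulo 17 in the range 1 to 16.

Square k = 1,…,8 (k and 17−k give the same square):
1²=1, 2²=4, 3²=9, 4²=16, 5²≡8, 6²≡2, 7²≡15, 8²≡13 (mod 17).
So the quadratic residues mod 17 are {1, 2, 4, 8, 9, 13, 15, 16}.

1, 2, 4, 8, 9, 13, 15, 16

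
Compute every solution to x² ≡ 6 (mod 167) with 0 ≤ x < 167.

Since 167 ≡ 3 (mod 4), a square root of 6 is 6^((167+1)/4) = 6^42 mod 167.
Repeated squaring: 6^2≡36, 6^4≡127, 6^8≡97, 6^16≡57, 6^32≡76 (mod 167).
6^42 = 6^(32+8+2) ≡ 29 (mod 167).
Check: 29² = 841 ≡ 6 (mod 167). The two roots are 29 and 138.

29, 138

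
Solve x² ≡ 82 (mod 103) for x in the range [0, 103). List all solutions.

Since 103 ≡ 3 (mod 4), a square root of 82 is 82^((103+1)/4) = 82^26 mod 103.
Repeated squaring: 82^2≡29, 82^4≡17, 82^8≡83, 82^16≡91 (mod 103).
82^26 = 82^(16+8+2) ≡ 59 (mod 103).
Check: 59² = 3481 ≡ 82 (mod 103). The two roots are 44 and 59.

44, 59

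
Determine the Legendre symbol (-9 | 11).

Euler's criterion: (-9/11) ≡ 2^5 (mod 11).
2^2 ≡ 4 (mod 11)
2^4 ≡ 5 (mod 11)
2^5 = 2^(4+1) ≡ 10 (mod 11).
Result is 10 ≡ −1, so (-9/11) = −1.

-1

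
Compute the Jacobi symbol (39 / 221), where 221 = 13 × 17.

0

Reciprocity: 39 ≡ 3 and 221 ≡ 1 (mod 4), so (39/221) = +(221/39).
Reduce top mod 39: now compute (26/39).
Pull out 2: since 39 ≡ 7 (mod 8), (2/39) = +1.
Reciprocity: 13 ≡ 1 and 39 ≡ 3 (mod 4), so (13/39) = +(39/13).
Reduce top mod 13: now compute (0/13).
Top reduces to 0: gcd > 1, so the symbol is 0.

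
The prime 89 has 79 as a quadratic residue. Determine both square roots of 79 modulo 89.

89 ≡ 1 (mod 4), so we find a root by search.
Trying successive values, 41² = 1681 ≡ 79 (mod 89). The other root is 89 − 41 = 48.

41, 48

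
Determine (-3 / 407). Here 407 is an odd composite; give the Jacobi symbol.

-1

First reduce: -3 ≡ 404 (mod 407).
Pull out 2^2: since 407 ≡ 7 (mod 8), (2/407) = +1, so (2/407)^2 = +1.
Reciprocity: 101 ≡ 1 and 407 ≡ 3 (mod 4), so (101/407) = +(407/101).
Reduce top mod 101: now compute (3/101).
Reciprocity: 3 ≡ 3 and 101 ≡ 1 (mod 4), so (3/101) = +(101/3).
Reduce top mod 3: now compute (2/3).
Pull out 2: since 3 ≡ 3 (mod 8), (2/3) = -1.
Reached (1/3) = 1. Collecting the sign flips along the way, the symbol is -1.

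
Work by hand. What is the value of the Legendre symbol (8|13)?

Euler's criterion: (8/13) ≡ 8^6 (mod 13).
8^2 ≡ 12 (mod 13)
8^4 ≡ 1 (mod 13)
8^6 = 8^(4+2) ≡ 12 (mod 13).
Result is 12 ≡ −1, so (8/13) = −1.

-1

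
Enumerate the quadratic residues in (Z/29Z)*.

Square k = 1,…,14 (k and 29−k give the same square):
1²=1, 2²=4, 3²=9, 4²=16, 5²=25, 6²≡7, 7²≡20, 8²≡6, 9²≡23, 10²≡13, 11²≡5, 12²≡28, 13²≡24, 14²≡22 (mod 29).
So the quadratic residues mod 29 are {1, 4, 5, 6, 7, 9, 13, 16, 20, 22, 23, 24, 25, 28}.

1,4,5,6,7,9,13,16,20,22,23,24,25,28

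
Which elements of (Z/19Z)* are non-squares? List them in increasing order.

2 3 8 10 12 13 14 15 18

Square k = 1,…,9 (k and 19−k give the same square):
1²=1, 2²=4, 3²=9, 4²=16, 5²≡6, 6²≡17, 7²≡11, 8²≡7, 9²≡5 (mod 19).
The residues are {1, 4, 5, 6, 7, 9, 11, 16, 17}; the non-residues are the remaining 9 nonzero classes.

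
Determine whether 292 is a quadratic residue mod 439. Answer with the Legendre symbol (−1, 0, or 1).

Euler's criterion: (292/439) ≡ 292^219 (mod 439).
292^2 ≡ 98 (mod 439)
292^4 ≡ 385 (mod 439)
292^8 ≡ 282 (mod 439)
292^16 ≡ 65 (mod 439)
292^32 ≡ 274 (mod 439)
292^64 ≡ 7 (mod 439)
292^128 ≡ 49 (mod 439)
292^219 = 292^(128+64+16+8+2+1) ≡ 1 (mod 439).
Result is 1, so (292/439) = 1.

1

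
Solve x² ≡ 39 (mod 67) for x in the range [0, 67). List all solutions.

Since 67 ≡ 3 (mod 4), a square root of 39 is 39^((67+1)/4) = 39^17 mod 67.
Repeated squaring: 39^2≡47, 39^4≡65, 39^8≡4, 39^16≡16 (mod 67).
39^17 = 39^(16+1) ≡ 21 (mod 67).
Check: 21² = 441 ≡ 39 (mod 67). The two roots are 21 and 46.

21, 46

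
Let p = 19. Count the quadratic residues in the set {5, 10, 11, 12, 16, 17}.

(5/19) = +1 → QR.
(10/19) = -1 → non-residue.
(11/19) = +1 → QR.
(12/19) = -1 → non-residue.
(16/19) = +1 → QR.
(17/19) = +1 → QR.
Total quadratic residues among the 6: 4.

4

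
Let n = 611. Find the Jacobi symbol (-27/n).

First reduce: -27 ≡ 584 (mod 611).
Pull out 2^3: since 611 ≡ 3 (mod 8), (2/611) = -1, so (2/611)^3 = -1.
Reciprocity: 73 ≡ 1 and 611 ≡ 3 (mod 4), so (73/611) = +(611/73).
Reduce top mod 73: now compute (27/73).
Reciprocity: 27 ≡ 3 and 73 ≡ 1 (mod 4), so (27/73) = +(73/27).
Reduce top mod 27: now compute (19/27).
Reciprocity: 19 ≡ 3 and 27 ≡ 3 (mod 4), so (19/27) = −(27/19).
Reduce top mod 19: now compute (8/19).
Pull out 2^3: since 19 ≡ 3 (mod 8), (2/19) = -1, so (2/19)^3 = -1.
Reached (1/19) = 1. Collecting the sign flips along the way, the symbol is -1.

-1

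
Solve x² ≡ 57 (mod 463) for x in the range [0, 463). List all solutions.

Since 463 ≡ 3 (mod 4), a square root of 57 is 57^((463+1)/4) = 57^116 mod 463.
Repeated squaring: 57^2≡8, 57^4≡64, 57^8≡392, 57^16≡411, 57^32≡389, 57^64≡383 (mod 463).
57^116 = 57^(64+32+16+4) ≡ 279 (mod 463).
Check: 279² = 77841 ≡ 57 (mod 463). The two roots are 184 and 279.

184, 279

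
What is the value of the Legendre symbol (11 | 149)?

Reciprocity: 11 ≡ 3 and 149 ≡ 1 (mod 4), so (11/149) = +(149/11).
Reduce top mod 11: now compute (6/11).
Pull out 2: since 11 ≡ 3 (mod 8), (2/11) = -1.
Reciprocity: 3 ≡ 3 and 11 ≡ 3 (mod 4), so (3/11) = −(11/3).
Reduce top mod 3: now compute (2/3).
Pull out 2: since 3 ≡ 3 (mod 8), (2/3) = -1.
Reached (1/3) = 1. Collecting the sign flips along the way, the symbol is -1.

-1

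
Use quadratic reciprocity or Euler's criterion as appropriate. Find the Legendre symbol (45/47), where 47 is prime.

-1

Reciprocity: 45 ≡ 1 and 47 ≡ 3 (mod 4), so (45/47) = +(47/45).
Reduce top mod 45: now compute (2/45).
Pull out 2: since 45 ≡ 5 (mod 8), (2/45) = -1.
Reached (1/45) = 1. Collecting the sign flips along the way, the symbol is -1.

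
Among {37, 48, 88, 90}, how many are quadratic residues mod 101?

(37/101) = +1 → QR.
(48/101) = -1 → non-residue.
(88/101) = +1 → QR.
(90/101) = -1 → non-residue.
Total quadratic residues among the 4: 2.

2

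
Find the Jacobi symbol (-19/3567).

First reduce: -19 ≡ 3548 (mod 3567).
Pull out 2^2: since 3567 ≡ 7 (mod 8), (2/3567) = +1, so (2/3567)^2 = +1.
Reciprocity: 887 ≡ 3 and 3567 ≡ 3 (mod 4), so (887/3567) = −(3567/887).
Reduce top mod 887: now compute (19/887).
Reciprocity: 19 ≡ 3 and 887 ≡ 3 (mod 4), so (19/887) = −(887/19).
Reduce top mod 19: now compute (13/19).
Reciprocity: 13 ≡ 1 and 19 ≡ 3 (mod 4), so (13/19) = +(19/13).
Reduce top mod 13: now compute (6/13).
Pull out 2: since 13 ≡ 5 (mod 8), (2/13) = -1.
Reciprocity: 3 ≡ 3 and 13 ≡ 1 (mod 4), so (3/13) = +(13/3).
Reduce top mod 3: now compute (1/3).
Reached (1/3) = 1. Collecting the sign flips along the way, the symbol is -1.

-1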